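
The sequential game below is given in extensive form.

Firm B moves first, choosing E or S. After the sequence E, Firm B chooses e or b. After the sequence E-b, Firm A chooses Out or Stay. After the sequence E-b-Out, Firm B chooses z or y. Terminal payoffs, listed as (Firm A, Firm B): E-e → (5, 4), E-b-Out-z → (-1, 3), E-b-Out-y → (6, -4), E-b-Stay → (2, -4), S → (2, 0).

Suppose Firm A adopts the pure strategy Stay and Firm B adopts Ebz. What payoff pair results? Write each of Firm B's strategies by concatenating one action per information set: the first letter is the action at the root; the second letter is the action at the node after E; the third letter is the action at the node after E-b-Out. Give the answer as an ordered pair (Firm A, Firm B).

(2, -4)

Trace the play path from the root:
  Firm B plays E
  Firm B plays b at [E]
  Firm A plays Stay at [E-b]
→ terminal payoff (2, -4).
(Firm B's choice at the node after E-b-Out is never reached on this path, so it doesn't affect the outcome.)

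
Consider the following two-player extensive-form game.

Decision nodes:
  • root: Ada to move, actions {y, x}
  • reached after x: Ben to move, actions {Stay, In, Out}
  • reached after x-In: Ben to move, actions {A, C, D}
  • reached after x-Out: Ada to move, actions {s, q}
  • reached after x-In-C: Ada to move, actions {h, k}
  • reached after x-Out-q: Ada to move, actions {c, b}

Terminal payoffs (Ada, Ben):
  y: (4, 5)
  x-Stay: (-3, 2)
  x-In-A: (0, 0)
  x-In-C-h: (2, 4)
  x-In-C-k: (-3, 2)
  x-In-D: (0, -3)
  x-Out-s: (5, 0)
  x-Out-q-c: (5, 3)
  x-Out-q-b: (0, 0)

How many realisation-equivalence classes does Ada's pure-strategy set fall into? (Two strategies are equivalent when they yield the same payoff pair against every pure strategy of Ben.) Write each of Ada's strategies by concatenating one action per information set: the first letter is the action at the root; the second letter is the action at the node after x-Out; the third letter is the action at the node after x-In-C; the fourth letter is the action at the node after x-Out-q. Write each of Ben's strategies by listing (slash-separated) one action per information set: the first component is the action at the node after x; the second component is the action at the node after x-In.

Ada has 16 pure strategies: yshc, yshb, yskc, yskb, yqhc, yqhb, yqkc, yqkb, xshc, xshb, xskc, xskb, xqhc, xqhb, xqkc, xqkb. Columns: Stay/A, Stay/C, Stay/D, In/A, In/C, In/D, Out/A, Out/C, Out/D.
{yshc, yshb, yskc, yskb, yqhc, yqhb, yqkc, yqkb} → row (4,5) (4,5) (4,5) (4,5) (4,5) (4,5) (4,5) (4,5) (4,5)
{xshc, xshb} → row (-3,2) (-3,2) (-3,2) (0,0) (2,4) (0,-3) (5,0) (5,0) (5,0)
{xskc, xskb} → row (-3,2) (-3,2) (-3,2) (0,0) (-3,2) (0,-3) (5,0) (5,0) (5,0)
{xqhc} → row (-3,2) (-3,2) (-3,2) (0,0) (2,4) (0,-3) (5,3) (5,3) (5,3)
{xqhb} → row (-3,2) (-3,2) (-3,2) (0,0) (2,4) (0,-3) (0,0) (0,0) (0,0)
{xqkc} → row (-3,2) (-3,2) (-3,2) (0,0) (-3,2) (0,-3) (5,3) (5,3) (5,3)
{xqkb} → row (-3,2) (-3,2) (-3,2) (0,0) (-3,2) (0,-3) (0,0) (0,0) (0,0)
That's 7 distinct rows out of 16 strategies.

7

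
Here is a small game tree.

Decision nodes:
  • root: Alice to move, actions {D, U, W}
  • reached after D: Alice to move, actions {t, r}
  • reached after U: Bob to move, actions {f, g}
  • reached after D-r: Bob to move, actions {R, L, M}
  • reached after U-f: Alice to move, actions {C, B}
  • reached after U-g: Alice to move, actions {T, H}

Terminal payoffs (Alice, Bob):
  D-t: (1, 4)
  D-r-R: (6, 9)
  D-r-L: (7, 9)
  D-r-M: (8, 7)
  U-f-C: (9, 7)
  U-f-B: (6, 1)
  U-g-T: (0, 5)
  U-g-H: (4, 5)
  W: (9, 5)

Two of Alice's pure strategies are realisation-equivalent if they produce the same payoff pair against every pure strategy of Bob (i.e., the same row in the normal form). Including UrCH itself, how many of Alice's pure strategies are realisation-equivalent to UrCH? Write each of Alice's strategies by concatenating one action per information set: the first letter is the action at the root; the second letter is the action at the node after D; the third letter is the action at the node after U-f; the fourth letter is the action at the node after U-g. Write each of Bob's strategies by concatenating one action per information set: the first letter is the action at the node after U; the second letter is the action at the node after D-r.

2

Row for UrCH (columns fR, fL, fM, gR, gL, gM): (9,7) (9,7) (9,7) (4,5) (4,5) (4,5).
Under UrCH, Alice's choice at the node after D can never be reached regardless of what Bob does, so varying those choices leaves every outcome unchanged.
Holding the reachable choices fixed and varying the unreachable one freely already gives 2 equivalent strategies.
No other strategy reproduces this row, so those 2 are the full class: UtCH, UrCH.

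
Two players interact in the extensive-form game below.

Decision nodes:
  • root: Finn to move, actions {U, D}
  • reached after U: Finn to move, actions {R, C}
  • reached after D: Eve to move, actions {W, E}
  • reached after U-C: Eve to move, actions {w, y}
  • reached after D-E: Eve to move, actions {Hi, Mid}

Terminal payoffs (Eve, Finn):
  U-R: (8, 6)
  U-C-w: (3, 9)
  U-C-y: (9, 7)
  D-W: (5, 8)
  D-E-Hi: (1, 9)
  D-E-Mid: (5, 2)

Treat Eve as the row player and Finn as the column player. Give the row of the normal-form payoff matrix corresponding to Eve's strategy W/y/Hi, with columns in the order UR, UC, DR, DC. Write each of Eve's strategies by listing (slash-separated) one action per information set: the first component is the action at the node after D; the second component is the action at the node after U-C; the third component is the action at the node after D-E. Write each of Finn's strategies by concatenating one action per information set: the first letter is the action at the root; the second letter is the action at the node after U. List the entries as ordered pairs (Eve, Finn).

vs UR: Finn plays U → Finn plays R at [U] → (8, 6)
vs UC: Finn plays U → Finn plays C at [U] → Eve plays y at [U-C] → (9, 7)
vs DR: Finn plays D → Eve plays W at [D] → (5, 8)
vs DC: Finn plays D → Eve plays W at [D] → (5, 8)

(8,6) (9,7) (5,8) (5,8)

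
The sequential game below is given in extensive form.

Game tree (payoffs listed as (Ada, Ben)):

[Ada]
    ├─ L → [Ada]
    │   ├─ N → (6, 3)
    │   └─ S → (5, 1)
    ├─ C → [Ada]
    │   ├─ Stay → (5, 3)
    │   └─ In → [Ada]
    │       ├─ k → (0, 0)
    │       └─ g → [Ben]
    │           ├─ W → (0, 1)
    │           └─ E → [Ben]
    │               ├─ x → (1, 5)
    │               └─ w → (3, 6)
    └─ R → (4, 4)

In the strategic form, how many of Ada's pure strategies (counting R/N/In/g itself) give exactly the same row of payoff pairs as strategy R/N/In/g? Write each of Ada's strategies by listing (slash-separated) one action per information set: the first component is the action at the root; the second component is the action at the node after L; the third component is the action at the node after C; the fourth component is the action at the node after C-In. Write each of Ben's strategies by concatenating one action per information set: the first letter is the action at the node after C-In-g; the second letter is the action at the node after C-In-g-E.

Row for R/N/In/g (columns Wx, Ww, Ex, Ew): (4,4) (4,4) (4,4) (4,4).
Under R/N/In/g, Ada's choice at the node after L and at the node after C and at the node after C-In can never be reached regardless of what Ben does, so varying those choices leaves every outcome unchanged.
Holding the reachable choices fixed and varying the unreachable ones freely already gives 2 × 2 × 2 = 8 equivalent strategies.
No other strategy reproduces this row, so those 8 are the full class: R/N/Stay/k, R/N/Stay/g, R/N/In/k, R/N/In/g, R/S/Stay/k, R/S/Stay/g, R/S/In/k, R/S/In/g.

8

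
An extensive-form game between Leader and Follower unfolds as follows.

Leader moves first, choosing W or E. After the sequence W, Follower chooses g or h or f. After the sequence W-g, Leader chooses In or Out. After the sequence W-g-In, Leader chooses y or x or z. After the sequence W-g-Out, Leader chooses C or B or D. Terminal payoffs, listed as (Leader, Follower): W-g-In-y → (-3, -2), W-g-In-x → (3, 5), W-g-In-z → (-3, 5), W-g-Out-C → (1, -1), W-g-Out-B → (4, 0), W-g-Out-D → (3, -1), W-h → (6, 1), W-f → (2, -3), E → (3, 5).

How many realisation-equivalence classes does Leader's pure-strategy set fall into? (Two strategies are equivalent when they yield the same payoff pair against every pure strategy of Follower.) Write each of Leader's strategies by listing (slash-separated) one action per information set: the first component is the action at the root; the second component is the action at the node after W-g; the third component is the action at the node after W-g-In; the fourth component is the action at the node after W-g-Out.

Leader has 36 pure strategies: W/In/y/C, W/In/y/B, W/In/y/D, W/In/x/C, W/In/x/B, W/In/x/D, W/In/z/C, W/In/z/B, W/In/z/D, W/Out/y/C, W/Out/y/B, W/Out/y/D, W/Out/x/C, W/Out/x/B, W/Out/x/D, W/Out/z/C, W/Out/z/B, W/Out/z/D, E/In/y/C, E/In/y/B, E/In/y/D, E/In/x/C, E/In/x/B, E/In/x/D, E/In/z/C, E/In/z/B, E/In/z/D, E/Out/y/C, E/Out/y/B, E/Out/y/D, E/Out/x/C, E/Out/x/B, E/Out/x/D, E/Out/z/C, E/Out/z/B, E/Out/z/D. Columns: g, h, f.
{W/In/y/C, W/In/y/B, W/In/y/D} → row (-3,-2) (6,1) (2,-3)
{W/In/x/C, W/In/x/B, W/In/x/D} → row (3,5) (6,1) (2,-3)
{W/In/z/C, W/In/z/B, W/In/z/D} → row (-3,5) (6,1) (2,-3)
{W/Out/y/C, W/Out/x/C, W/Out/z/C} → row (1,-1) (6,1) (2,-3)
{W/Out/y/B, W/Out/x/B, W/Out/z/B} → row (4,0) (6,1) (2,-3)
{W/Out/y/D, W/Out/x/D, W/Out/z/D} → row (3,-1) (6,1) (2,-3)
{E/In/y/C, E/In/y/B, E/In/y/D, E/In/x/C, E/In/x/B, E/In/x/D, E/In/z/C, E/In/z/B, E/In/z/D, E/Out/y/C, E/Out/y/B, E/Out/y/D, E/Out/x/C, E/Out/x/B, E/Out/x/D, E/Out/z/C, E/Out/z/B, E/Out/z/D} → row (3,5) (3,5) (3,5)
That's 7 distinct rows out of 36 strategies.

7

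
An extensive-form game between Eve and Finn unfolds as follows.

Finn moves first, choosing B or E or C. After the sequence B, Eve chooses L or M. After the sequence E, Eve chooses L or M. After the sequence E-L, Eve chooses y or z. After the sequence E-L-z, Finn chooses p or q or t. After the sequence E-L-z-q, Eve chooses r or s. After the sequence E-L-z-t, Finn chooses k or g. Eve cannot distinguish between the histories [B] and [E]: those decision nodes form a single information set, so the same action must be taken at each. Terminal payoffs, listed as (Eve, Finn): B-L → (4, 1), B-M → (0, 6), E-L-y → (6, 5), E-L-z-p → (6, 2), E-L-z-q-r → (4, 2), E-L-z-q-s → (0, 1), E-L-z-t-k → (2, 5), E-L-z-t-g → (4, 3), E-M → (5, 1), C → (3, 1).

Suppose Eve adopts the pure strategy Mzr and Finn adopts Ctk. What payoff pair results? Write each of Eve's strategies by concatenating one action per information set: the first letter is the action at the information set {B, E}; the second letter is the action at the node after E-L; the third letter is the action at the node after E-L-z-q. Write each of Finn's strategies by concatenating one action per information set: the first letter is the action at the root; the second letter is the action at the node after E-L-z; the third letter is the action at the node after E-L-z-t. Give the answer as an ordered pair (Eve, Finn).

Trace the play path from the root:
  Finn plays C
→ terminal payoff (3, 1).
(Eve's choice at the information set {B, E} is never reached on this path, so it doesn't affect the outcome.)

(3, 1)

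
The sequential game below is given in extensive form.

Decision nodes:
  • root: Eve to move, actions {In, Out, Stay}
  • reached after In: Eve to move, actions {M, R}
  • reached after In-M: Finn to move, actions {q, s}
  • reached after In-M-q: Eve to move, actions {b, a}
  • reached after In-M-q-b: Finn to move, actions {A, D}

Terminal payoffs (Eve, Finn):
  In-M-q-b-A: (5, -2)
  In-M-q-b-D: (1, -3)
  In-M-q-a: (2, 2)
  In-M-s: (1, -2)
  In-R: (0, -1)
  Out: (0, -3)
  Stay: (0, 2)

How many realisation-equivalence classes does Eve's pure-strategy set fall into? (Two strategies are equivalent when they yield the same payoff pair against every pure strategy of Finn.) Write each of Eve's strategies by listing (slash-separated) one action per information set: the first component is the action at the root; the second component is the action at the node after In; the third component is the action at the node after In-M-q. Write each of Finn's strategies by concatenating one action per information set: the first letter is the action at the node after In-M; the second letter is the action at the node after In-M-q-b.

Eve has 12 pure strategies: In/M/b, In/M/a, In/R/b, In/R/a, Out/M/b, Out/M/a, Out/R/b, Out/R/a, Stay/M/b, Stay/M/a, Stay/R/b, Stay/R/a. Columns: qA, qD, sA, sD.
{In/M/b} → row (5,-2) (1,-3) (1,-2) (1,-2)
{In/M/a} → row (2,2) (2,2) (1,-2) (1,-2)
{In/R/b, In/R/a} → row (0,-1) (0,-1) (0,-1) (0,-1)
{Out/M/b, Out/M/a, Out/R/b, Out/R/a} → row (0,-3) (0,-3) (0,-3) (0,-3)
{Stay/M/b, Stay/M/a, Stay/R/b, Stay/R/a} → row (0,2) (0,2) (0,2) (0,2)
That's 5 distinct rows out of 12 strategies.

5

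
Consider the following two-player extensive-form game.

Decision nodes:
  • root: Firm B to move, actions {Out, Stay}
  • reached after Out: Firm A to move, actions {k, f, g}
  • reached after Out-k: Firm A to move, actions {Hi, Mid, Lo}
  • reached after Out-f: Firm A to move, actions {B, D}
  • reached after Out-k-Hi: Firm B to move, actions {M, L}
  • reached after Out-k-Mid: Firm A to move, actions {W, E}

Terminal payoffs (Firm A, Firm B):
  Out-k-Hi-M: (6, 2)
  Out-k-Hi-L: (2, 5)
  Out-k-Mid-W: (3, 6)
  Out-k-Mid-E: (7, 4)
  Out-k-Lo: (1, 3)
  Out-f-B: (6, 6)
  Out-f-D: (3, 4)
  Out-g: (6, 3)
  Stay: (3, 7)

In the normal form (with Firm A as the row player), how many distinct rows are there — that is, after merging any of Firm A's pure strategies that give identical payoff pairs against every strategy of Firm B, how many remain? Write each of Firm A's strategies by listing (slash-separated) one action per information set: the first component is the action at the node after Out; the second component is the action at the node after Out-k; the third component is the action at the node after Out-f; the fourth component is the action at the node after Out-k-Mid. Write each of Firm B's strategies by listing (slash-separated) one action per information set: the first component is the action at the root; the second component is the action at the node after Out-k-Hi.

7

Firm A has 36 pure strategies: k/Hi/B/W, k/Hi/B/E, k/Hi/D/W, k/Hi/D/E, k/Mid/B/W, k/Mid/B/E, k/Mid/D/W, k/Mid/D/E, k/Lo/B/W, k/Lo/B/E, k/Lo/D/W, k/Lo/D/E, f/Hi/B/W, f/Hi/B/E, f/Hi/D/W, f/Hi/D/E, f/Mid/B/W, f/Mid/B/E, f/Mid/D/W, f/Mid/D/E, f/Lo/B/W, f/Lo/B/E, f/Lo/D/W, f/Lo/D/E, g/Hi/B/W, g/Hi/B/E, g/Hi/D/W, g/Hi/D/E, g/Mid/B/W, g/Mid/B/E, g/Mid/D/W, g/Mid/D/E, g/Lo/B/W, g/Lo/B/E, g/Lo/D/W, g/Lo/D/E. Columns: Out/M, Out/L, Stay/M, Stay/L.
{k/Hi/B/W, k/Hi/B/E, k/Hi/D/W, k/Hi/D/E} → row (6,2) (2,5) (3,7) (3,7)
{k/Mid/B/W, k/Mid/D/W} → row (3,6) (3,6) (3,7) (3,7)
{k/Mid/B/E, k/Mid/D/E} → row (7,4) (7,4) (3,7) (3,7)
{k/Lo/B/W, k/Lo/B/E, k/Lo/D/W, k/Lo/D/E} → row (1,3) (1,3) (3,7) (3,7)
{f/Hi/B/W, f/Hi/B/E, f/Mid/B/W, f/Mid/B/E, f/Lo/B/W, f/Lo/B/E} → row (6,6) (6,6) (3,7) (3,7)
{f/Hi/D/W, f/Hi/D/E, f/Mid/D/W, f/Mid/D/E, f/Lo/D/W, f/Lo/D/E} → row (3,4) (3,4) (3,7) (3,7)
{g/Hi/B/W, g/Hi/B/E, g/Hi/D/W, g/Hi/D/E, g/Mid/B/W, g/Mid/B/E, g/Mid/D/W, g/Mid/D/E, g/Lo/B/W, g/Lo/B/E, g/Lo/D/W, g/Lo/D/E} → row (6,3) (6,3) (3,7) (3,7)
That's 7 distinct rows out of 36 strategies.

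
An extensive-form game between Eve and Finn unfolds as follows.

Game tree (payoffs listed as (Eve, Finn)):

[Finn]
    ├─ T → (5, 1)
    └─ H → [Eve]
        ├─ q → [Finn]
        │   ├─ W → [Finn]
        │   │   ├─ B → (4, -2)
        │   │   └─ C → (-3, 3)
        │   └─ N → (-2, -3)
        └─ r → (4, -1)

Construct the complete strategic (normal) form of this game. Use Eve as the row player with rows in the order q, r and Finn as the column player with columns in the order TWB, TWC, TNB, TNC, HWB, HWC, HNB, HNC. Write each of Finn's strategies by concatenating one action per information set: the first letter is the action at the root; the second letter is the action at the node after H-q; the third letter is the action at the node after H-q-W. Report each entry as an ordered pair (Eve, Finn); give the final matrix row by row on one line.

q: (5,1) (5,1) (5,1) (5,1) (4,-2) (-3,3) (-2,-3) (-2,-3) | r: (5,1) (5,1) (5,1) (5,1) (4,-1) (4,-1) (4,-1) (4,-1)

Row q: TWB→(5,1), TWC→(5,1), TNB→(5,1), TNC→(5,1), HWB→(4,-2), HWC→(-3,3), HNB→(-2,-3), HNC→(-2,-3)
Row r: TWB→(5,1), TWC→(5,1), TNB→(5,1), TNC→(5,1), HWB→(4,-1), HWC→(4,-1), HNB→(4,-1), HNC→(4,-1)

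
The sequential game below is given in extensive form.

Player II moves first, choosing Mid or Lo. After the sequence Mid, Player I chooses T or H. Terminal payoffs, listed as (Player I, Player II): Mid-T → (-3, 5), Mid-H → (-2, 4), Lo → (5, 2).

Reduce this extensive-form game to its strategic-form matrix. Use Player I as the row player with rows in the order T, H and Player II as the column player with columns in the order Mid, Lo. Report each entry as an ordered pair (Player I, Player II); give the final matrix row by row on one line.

T: (-3,5) (5,2) | H: (-2,4) (5,2)

Row T: Mid→(-3,5), Lo→(5,2)
Row H: Mid→(-2,4), Lo→(5,2)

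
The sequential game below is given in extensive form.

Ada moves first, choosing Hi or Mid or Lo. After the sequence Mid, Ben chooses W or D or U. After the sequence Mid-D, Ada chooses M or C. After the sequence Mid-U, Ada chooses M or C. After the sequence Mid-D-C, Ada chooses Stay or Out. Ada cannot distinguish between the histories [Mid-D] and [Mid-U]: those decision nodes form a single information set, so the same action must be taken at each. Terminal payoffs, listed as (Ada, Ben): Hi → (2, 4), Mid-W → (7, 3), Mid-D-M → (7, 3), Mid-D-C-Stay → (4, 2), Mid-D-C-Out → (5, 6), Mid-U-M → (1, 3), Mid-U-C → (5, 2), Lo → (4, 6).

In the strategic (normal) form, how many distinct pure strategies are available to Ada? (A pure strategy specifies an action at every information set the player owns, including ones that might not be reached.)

Ada owns the root with actions {Hi, Mid, Lo} — three choices.
Ada owns the information set {Mid-D, Mid-U} with actions {M, C} — two choices.
Ada owns the node after Mid-D-C with actions {Stay, Out} — two choices.
A pure strategy fixes one action at each information set independently, so the count is the product 3 × 2 × 2 = 12.
(For reference, Ben has 3 pure strategies, giving a 12×3 normal-form matrix.)

12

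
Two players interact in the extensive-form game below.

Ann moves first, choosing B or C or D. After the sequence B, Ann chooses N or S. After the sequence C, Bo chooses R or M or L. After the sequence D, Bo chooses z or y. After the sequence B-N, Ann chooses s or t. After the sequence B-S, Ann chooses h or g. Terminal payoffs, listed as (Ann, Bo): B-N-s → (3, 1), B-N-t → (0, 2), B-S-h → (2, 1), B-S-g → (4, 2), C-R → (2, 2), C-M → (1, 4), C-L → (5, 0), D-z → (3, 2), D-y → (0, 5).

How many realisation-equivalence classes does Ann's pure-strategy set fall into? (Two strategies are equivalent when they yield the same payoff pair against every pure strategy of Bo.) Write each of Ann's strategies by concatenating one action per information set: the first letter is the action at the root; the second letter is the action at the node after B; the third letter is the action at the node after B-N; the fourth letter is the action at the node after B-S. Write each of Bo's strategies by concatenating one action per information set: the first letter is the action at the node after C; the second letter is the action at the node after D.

6

Ann has 24 pure strategies: BNsh, BNsg, BNth, BNtg, BSsh, BSsg, BSth, BStg, CNsh, CNsg, CNth, CNtg, CSsh, CSsg, CSth, CStg, DNsh, DNsg, DNth, DNtg, DSsh, DSsg, DSth, DStg. Columns: Rz, Ry, Mz, My, Lz, Ly.
{BNsh, BNsg} → row (3,1) (3,1) (3,1) (3,1) (3,1) (3,1)
{BNth, BNtg} → row (0,2) (0,2) (0,2) (0,2) (0,2) (0,2)
{BSsh, BSth} → row (2,1) (2,1) (2,1) (2,1) (2,1) (2,1)
{BSsg, BStg} → row (4,2) (4,2) (4,2) (4,2) (4,2) (4,2)
{CNsh, CNsg, CNth, CNtg, CSsh, CSsg, CSth, CStg} → row (2,2) (2,2) (1,4) (1,4) (5,0) (5,0)
{DNsh, DNsg, DNth, DNtg, DSsh, DSsg, DSth, DStg} → row (3,2) (0,5) (3,2) (0,5) (3,2) (0,5)
That's 6 distinct rows out of 24 strategies.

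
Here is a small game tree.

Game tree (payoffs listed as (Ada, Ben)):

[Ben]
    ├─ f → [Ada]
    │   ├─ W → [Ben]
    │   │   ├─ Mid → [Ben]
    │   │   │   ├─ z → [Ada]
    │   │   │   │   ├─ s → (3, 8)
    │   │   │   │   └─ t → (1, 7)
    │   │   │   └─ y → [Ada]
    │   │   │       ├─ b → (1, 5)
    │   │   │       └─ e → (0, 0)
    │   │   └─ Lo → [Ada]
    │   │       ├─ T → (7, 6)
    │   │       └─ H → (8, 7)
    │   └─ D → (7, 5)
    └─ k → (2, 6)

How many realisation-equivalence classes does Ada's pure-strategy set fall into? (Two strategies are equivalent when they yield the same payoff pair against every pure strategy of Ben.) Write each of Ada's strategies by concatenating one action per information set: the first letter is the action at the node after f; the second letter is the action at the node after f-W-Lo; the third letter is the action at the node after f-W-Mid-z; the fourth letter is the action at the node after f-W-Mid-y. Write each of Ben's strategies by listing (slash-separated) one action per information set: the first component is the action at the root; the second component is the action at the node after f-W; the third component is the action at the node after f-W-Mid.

9

Ada has 16 pure strategies: WTsb, WTse, WTtb, WTte, WHsb, WHse, WHtb, WHte, DTsb, DTse, DTtb, DTte, DHsb, DHse, DHtb, DHte. Columns: f/Mid/z, f/Mid/y, f/Lo/z, f/Lo/y, k/Mid/z, k/Mid/y, k/Lo/z, k/Lo/y.
{WTsb} → row (3,8) (1,5) (7,6) (7,6) (2,6) (2,6) (2,6) (2,6)
{WTse} → row (3,8) (0,0) (7,6) (7,6) (2,6) (2,6) (2,6) (2,6)
{WTtb} → row (1,7) (1,5) (7,6) (7,6) (2,6) (2,6) (2,6) (2,6)
{WTte} → row (1,7) (0,0) (7,6) (7,6) (2,6) (2,6) (2,6) (2,6)
{WHsb} → row (3,8) (1,5) (8,7) (8,7) (2,6) (2,6) (2,6) (2,6)
{WHse} → row (3,8) (0,0) (8,7) (8,7) (2,6) (2,6) (2,6) (2,6)
{WHtb} → row (1,7) (1,5) (8,7) (8,7) (2,6) (2,6) (2,6) (2,6)
{WHte} → row (1,7) (0,0) (8,7) (8,7) (2,6) (2,6) (2,6) (2,6)
{DTsb, DTse, DTtb, DTte, DHsb, DHse, DHtb, DHte} → row (7,5) (7,5) (7,5) (7,5) (2,6) (2,6) (2,6) (2,6)
That's 9 distinct rows out of 16 strategies.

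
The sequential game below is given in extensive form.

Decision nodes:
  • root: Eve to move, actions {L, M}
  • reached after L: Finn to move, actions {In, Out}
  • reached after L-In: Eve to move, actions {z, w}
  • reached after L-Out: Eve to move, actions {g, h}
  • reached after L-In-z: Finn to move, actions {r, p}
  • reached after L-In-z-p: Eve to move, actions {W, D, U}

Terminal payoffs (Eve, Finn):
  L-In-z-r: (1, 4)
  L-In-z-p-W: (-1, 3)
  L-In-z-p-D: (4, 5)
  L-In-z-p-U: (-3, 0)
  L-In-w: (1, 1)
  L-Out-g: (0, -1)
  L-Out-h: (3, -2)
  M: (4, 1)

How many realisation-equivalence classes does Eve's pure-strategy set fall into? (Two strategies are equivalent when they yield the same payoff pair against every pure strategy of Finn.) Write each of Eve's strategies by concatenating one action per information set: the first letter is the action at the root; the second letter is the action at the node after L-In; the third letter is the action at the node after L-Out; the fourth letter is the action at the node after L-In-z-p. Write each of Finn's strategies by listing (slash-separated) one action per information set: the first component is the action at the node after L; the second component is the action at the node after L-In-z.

9

Eve has 24 pure strategies: LzgW, LzgD, LzgU, LzhW, LzhD, LzhU, LwgW, LwgD, LwgU, LwhW, LwhD, LwhU, MzgW, MzgD, MzgU, MzhW, MzhD, MzhU, MwgW, MwgD, MwgU, MwhW, MwhD, MwhU. Columns: In/r, In/p, Out/r, Out/p.
{LzgW} → row (1,4) (-1,3) (0,-1) (0,-1)
{LzgD} → row (1,4) (4,5) (0,-1) (0,-1)
{LzgU} → row (1,4) (-3,0) (0,-1) (0,-1)
{LzhW} → row (1,4) (-1,3) (3,-2) (3,-2)
{LzhD} → row (1,4) (4,5) (3,-2) (3,-2)
{LzhU} → row (1,4) (-3,0) (3,-2) (3,-2)
{LwgW, LwgD, LwgU} → row (1,1) (1,1) (0,-1) (0,-1)
{LwhW, LwhD, LwhU} → row (1,1) (1,1) (3,-2) (3,-2)
{MzgW, MzgD, MzgU, MzhW, MzhD, MzhU, MwgW, MwgD, MwgU, MwhW, MwhD, MwhU} → row (4,1) (4,1) (4,1) (4,1)
That's 9 distinct rows out of 24 strategies.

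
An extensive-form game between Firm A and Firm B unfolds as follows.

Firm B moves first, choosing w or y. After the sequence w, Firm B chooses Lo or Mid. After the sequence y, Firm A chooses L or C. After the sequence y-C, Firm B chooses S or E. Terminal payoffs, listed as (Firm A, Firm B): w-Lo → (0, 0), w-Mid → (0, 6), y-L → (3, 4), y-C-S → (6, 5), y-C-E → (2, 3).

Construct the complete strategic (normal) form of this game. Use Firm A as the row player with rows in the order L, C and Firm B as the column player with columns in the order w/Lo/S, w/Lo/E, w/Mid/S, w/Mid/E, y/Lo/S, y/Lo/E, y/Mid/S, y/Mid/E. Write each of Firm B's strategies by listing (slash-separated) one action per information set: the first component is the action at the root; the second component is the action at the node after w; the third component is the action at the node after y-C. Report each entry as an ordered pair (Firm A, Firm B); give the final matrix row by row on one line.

L: (0,0) (0,0) (0,6) (0,6) (3,4) (3,4) (3,4) (3,4) | C: (0,0) (0,0) (0,6) (0,6) (6,5) (2,3) (6,5) (2,3)

       w/Lo/S   w/Lo/E  w/Mid/S  w/Mid/E   y/Lo/S   y/Lo/E  y/Mid/S  y/Mid/E
   L    (0,0)    (0,0)    (0,6)    (0,6)    (3,4)    (3,4)    (3,4)    (3,4)
   C    (0,0)    (0,0)    (0,6)    (0,6)    (6,5)    (2,3)    (6,5)    (2,3)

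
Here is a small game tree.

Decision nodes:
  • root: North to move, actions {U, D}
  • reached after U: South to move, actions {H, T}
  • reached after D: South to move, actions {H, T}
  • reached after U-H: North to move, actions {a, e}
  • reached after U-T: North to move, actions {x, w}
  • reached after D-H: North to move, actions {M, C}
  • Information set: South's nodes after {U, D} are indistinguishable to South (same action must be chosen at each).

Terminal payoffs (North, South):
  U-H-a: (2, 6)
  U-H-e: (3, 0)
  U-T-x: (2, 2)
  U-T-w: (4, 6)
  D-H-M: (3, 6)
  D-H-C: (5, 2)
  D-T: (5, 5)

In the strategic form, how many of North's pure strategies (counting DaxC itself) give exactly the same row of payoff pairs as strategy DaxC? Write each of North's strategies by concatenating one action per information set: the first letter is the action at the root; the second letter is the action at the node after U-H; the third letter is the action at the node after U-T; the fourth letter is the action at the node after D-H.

4

Row for DaxC (columns H, T): (5,2) (5,5).
Under DaxC, North's choice at the node after U-H and at the node after U-T can never be reached regardless of what South does, so varying those choices leaves every outcome unchanged.
Holding the reachable choices fixed and varying the unreachable ones freely already gives 2 × 2 = 4 equivalent strategies.
No other strategy reproduces this row, so those 4 are the full class: DaxC, DawC, DexC, DewC.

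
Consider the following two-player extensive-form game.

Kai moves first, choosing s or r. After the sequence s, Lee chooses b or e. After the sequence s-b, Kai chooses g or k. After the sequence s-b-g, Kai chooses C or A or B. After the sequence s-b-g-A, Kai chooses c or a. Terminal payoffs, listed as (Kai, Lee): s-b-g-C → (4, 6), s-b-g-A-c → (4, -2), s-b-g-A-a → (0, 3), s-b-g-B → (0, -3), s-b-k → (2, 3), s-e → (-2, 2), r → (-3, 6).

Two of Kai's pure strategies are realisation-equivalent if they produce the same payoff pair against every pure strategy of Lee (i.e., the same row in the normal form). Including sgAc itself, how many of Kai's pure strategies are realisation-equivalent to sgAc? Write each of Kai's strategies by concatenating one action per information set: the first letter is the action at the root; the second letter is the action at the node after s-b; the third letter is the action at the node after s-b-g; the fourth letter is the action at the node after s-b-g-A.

Row for sgAc (columns b, e): (4,-2) (-2,2).
Every one of Kai's information sets is on the play path for some reply by Lee when Kai follows sgAc.
Changing the action at any of them therefore changes at least one column, so only sgAc itself gives this row.

1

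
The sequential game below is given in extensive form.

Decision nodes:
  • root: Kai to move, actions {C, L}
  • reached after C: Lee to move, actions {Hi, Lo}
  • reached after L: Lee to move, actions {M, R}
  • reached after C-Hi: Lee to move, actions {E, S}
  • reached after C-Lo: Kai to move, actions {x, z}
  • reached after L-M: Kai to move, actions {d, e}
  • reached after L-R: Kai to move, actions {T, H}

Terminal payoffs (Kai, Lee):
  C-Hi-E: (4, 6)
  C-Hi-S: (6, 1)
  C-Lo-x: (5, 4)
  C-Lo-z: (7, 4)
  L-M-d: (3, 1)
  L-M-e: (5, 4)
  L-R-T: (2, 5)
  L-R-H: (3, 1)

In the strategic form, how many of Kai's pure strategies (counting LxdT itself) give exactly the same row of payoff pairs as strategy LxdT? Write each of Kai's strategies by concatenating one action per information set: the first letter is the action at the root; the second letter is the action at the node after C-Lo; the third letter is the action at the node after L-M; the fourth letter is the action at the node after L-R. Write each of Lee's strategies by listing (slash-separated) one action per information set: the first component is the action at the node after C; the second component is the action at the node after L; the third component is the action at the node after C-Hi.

Row for LxdT (columns Hi/M/E, Hi/M/S, Hi/R/E, Hi/R/S, Lo/M/E, Lo/M/S, Lo/R/E, Lo/R/S): (3,1) (3,1) (2,5) (2,5) (3,1) (3,1) (2,5) (2,5).
Under LxdT, Kai's choice at the node after C-Lo can never be reached regardless of what Lee does, so varying those choices leaves every outcome unchanged.
Holding the reachable choices fixed and varying the unreachable one freely already gives 2 equivalent strategies.
No other strategy reproduces this row, so those 2 are the full class: LxdT, LzdT.

2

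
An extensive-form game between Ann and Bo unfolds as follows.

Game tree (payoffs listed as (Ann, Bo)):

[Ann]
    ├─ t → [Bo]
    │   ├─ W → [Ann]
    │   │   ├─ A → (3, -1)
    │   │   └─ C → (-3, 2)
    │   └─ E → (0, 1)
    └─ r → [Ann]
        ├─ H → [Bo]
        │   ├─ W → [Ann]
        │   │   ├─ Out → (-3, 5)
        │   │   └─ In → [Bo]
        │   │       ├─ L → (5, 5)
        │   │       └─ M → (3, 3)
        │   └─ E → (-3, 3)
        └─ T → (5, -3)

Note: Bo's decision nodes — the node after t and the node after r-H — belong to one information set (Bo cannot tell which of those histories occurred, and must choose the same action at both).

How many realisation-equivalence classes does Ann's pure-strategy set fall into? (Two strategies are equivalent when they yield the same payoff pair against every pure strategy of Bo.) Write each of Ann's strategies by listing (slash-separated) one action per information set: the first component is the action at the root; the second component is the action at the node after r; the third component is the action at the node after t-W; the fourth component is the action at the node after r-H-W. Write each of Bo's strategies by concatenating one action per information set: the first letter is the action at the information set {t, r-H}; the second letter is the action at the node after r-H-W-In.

Ann has 16 pure strategies: t/H/A/Out, t/H/A/In, t/H/C/Out, t/H/C/In, t/T/A/Out, t/T/A/In, t/T/C/Out, t/T/C/In, r/H/A/Out, r/H/A/In, r/H/C/Out, r/H/C/In, r/T/A/Out, r/T/A/In, r/T/C/Out, r/T/C/In. Columns: WL, WM, EL, EM.
{t/H/A/Out, t/H/A/In, t/T/A/Out, t/T/A/In} → row (3,-1) (3,-1) (0,1) (0,1)
{t/H/C/Out, t/H/C/In, t/T/C/Out, t/T/C/In} → row (-3,2) (-3,2) (0,1) (0,1)
{r/H/A/Out, r/H/C/Out} → row (-3,5) (-3,5) (-3,3) (-3,3)
{r/H/A/In, r/H/C/In} → row (5,5) (3,3) (-3,3) (-3,3)
{r/T/A/Out, r/T/A/In, r/T/C/Out, r/T/C/In} → row (5,-3) (5,-3) (5,-3) (5,-3)
That's 5 distinct rows out of 16 strategies.

5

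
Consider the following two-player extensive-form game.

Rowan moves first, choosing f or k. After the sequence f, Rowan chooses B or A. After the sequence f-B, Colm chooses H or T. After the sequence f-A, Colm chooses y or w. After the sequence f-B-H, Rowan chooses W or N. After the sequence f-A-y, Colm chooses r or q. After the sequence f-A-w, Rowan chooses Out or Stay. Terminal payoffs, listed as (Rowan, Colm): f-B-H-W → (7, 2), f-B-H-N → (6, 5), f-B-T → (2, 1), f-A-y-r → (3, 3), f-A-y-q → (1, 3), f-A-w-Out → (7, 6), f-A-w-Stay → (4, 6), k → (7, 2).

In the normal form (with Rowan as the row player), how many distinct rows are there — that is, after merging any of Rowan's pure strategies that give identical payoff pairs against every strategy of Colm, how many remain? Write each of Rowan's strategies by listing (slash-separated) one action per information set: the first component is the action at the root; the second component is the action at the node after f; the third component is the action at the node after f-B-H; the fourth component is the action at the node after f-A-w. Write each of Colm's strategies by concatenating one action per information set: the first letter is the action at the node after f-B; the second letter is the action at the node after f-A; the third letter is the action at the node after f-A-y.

5

Rowan has 16 pure strategies: f/B/W/Out, f/B/W/Stay, f/B/N/Out, f/B/N/Stay, f/A/W/Out, f/A/W/Stay, f/A/N/Out, f/A/N/Stay, k/B/W/Out, k/B/W/Stay, k/B/N/Out, k/B/N/Stay, k/A/W/Out, k/A/W/Stay, k/A/N/Out, k/A/N/Stay. Columns: Hyr, Hyq, Hwr, Hwq, Tyr, Tyq, Twr, Twq.
{f/B/W/Out, f/B/W/Stay} → row (7,2) (7,2) (7,2) (7,2) (2,1) (2,1) (2,1) (2,1)
{f/B/N/Out, f/B/N/Stay} → row (6,5) (6,5) (6,5) (6,5) (2,1) (2,1) (2,1) (2,1)
{f/A/W/Out, f/A/N/Out} → row (3,3) (1,3) (7,6) (7,6) (3,3) (1,3) (7,6) (7,6)
{f/A/W/Stay, f/A/N/Stay} → row (3,3) (1,3) (4,6) (4,6) (3,3) (1,3) (4,6) (4,6)
{k/B/W/Out, k/B/W/Stay, k/B/N/Out, k/B/N/Stay, k/A/W/Out, k/A/W/Stay, k/A/N/Out, k/A/N/Stay} → row (7,2) (7,2) (7,2) (7,2) (7,2) (7,2) (7,2) (7,2)
That's 5 distinct rows out of 16 strategies.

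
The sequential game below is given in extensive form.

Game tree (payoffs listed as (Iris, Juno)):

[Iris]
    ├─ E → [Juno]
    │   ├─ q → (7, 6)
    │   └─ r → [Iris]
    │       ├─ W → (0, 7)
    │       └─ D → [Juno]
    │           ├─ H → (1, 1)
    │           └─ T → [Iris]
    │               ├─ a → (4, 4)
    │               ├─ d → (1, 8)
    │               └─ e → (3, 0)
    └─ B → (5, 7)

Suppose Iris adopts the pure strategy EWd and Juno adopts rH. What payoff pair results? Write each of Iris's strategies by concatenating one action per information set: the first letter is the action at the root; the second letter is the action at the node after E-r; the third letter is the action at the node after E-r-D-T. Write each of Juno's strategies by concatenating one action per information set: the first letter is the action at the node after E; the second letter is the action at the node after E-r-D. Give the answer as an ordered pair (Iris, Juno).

(0, 7)

Trace the play path from the root:
  Iris plays E
  Juno plays r at [E]
  Iris plays W at [E-r]
→ terminal payoff (0, 7).
(Iris's choice at the node after E-r-D-T is never reached on this path, so it doesn't affect the outcome.)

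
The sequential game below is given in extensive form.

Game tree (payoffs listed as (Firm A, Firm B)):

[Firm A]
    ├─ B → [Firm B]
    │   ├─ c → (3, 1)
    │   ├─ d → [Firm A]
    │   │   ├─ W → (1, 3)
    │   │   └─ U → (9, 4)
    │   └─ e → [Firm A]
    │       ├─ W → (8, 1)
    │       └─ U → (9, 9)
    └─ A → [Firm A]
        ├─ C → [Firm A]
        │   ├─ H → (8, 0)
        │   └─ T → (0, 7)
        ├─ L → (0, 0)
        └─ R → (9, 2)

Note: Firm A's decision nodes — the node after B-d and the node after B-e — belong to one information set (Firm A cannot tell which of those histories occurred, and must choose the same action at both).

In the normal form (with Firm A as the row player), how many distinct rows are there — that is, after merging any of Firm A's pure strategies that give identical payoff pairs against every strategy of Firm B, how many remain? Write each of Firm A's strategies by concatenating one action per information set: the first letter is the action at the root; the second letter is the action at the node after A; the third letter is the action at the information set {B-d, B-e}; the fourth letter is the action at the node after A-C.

6

Firm A has 24 pure strategies: BCWH, BCWT, BCUH, BCUT, BLWH, BLWT, BLUH, BLUT, BRWH, BRWT, BRUH, BRUT, ACWH, ACWT, ACUH, ACUT, ALWH, ALWT, ALUH, ALUT, ARWH, ARWT, ARUH, ARUT. Columns: c, d, e.
{BCWH, BCWT, BLWH, BLWT, BRWH, BRWT} → row (3,1) (1,3) (8,1)
{BCUH, BCUT, BLUH, BLUT, BRUH, BRUT} → row (3,1) (9,4) (9,9)
{ACWH, ACUH} → row (8,0) (8,0) (8,0)
{ACWT, ACUT} → row (0,7) (0,7) (0,7)
{ALWH, ALWT, ALUH, ALUT} → row (0,0) (0,0) (0,0)
{ARWH, ARWT, ARUH, ARUT} → row (9,2) (9,2) (9,2)
That's 6 distinct rows out of 24 strategies.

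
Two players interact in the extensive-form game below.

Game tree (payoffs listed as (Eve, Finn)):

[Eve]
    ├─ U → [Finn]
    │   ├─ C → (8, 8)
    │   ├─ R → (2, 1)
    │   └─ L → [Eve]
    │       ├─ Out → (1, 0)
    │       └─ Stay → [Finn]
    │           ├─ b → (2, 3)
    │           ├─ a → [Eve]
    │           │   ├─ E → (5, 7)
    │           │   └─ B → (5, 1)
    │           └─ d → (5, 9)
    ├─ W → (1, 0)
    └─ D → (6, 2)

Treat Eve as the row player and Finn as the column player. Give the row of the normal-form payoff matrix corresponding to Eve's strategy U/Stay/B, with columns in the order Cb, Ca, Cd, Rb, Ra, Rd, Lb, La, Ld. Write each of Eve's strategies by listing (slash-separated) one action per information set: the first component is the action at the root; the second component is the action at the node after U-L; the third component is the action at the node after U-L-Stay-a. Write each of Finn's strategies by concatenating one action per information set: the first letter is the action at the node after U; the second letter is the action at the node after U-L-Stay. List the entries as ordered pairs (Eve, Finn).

(8,8) (8,8) (8,8) (2,1) (2,1) (2,1) (2,3) (5,1) (5,9)

vs Cb: Eve plays U → Finn plays C at [U] → (8, 8)
vs Ca: Eve plays U → Finn plays C at [U] → (8, 8)
vs Cd: Eve plays U → Finn plays C at [U] → (8, 8)
vs Rb: Eve plays U → Finn plays R at [U] → (2, 1)
vs Ra: Eve plays U → Finn plays R at [U] → (2, 1)
vs Rd: Eve plays U → Finn plays R at [U] → (2, 1)
vs Lb: Eve plays U → Finn plays L at [U] → Eve plays Stay at [U-L] → Finn plays b at [U-L-Stay] → (2, 3)
vs La: Eve plays U → Finn plays L at [U] → Eve plays Stay at [U-L] → Finn plays a at [U-L-Stay] → Eve plays B at [U-L-Stay-a] → (5, 1)
vs Ld: Eve plays U → Finn plays L at [U] → Eve plays Stay at [U-L] → Finn plays d at [U-L-Stay] → (5, 9)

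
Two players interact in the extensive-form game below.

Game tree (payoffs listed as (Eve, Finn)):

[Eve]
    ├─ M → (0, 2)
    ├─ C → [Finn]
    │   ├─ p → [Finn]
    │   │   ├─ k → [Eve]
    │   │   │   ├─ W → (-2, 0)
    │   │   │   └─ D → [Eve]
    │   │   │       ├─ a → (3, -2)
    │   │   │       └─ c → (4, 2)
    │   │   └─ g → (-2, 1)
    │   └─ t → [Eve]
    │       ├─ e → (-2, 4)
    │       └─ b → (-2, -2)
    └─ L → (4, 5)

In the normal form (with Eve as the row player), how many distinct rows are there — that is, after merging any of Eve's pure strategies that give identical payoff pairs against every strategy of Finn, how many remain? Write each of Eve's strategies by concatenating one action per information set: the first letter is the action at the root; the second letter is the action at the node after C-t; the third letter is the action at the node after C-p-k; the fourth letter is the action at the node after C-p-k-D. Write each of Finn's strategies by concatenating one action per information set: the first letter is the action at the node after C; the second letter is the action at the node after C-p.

8

Eve has 24 pure strategies: MeWa, MeWc, MeDa, MeDc, MbWa, MbWc, MbDa, MbDc, CeWa, CeWc, CeDa, CeDc, CbWa, CbWc, CbDa, CbDc, LeWa, LeWc, LeDa, LeDc, LbWa, LbWc, LbDa, LbDc. Columns: pk, pg, tk, tg.
{MeWa, MeWc, MeDa, MeDc, MbWa, MbWc, MbDa, MbDc} → row (0,2) (0,2) (0,2) (0,2)
{CeWa, CeWc} → row (-2,0) (-2,1) (-2,4) (-2,4)
{CeDa} → row (3,-2) (-2,1) (-2,4) (-2,4)
{CeDc} → row (4,2) (-2,1) (-2,4) (-2,4)
{CbWa, CbWc} → row (-2,0) (-2,1) (-2,-2) (-2,-2)
{CbDa} → row (3,-2) (-2,1) (-2,-2) (-2,-2)
{CbDc} → row (4,2) (-2,1) (-2,-2) (-2,-2)
{LeWa, LeWc, LeDa, LeDc, LbWa, LbWc, LbDa, LbDc} → row (4,5) (4,5) (4,5) (4,5)
That's 8 distinct rows out of 24 strategies.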